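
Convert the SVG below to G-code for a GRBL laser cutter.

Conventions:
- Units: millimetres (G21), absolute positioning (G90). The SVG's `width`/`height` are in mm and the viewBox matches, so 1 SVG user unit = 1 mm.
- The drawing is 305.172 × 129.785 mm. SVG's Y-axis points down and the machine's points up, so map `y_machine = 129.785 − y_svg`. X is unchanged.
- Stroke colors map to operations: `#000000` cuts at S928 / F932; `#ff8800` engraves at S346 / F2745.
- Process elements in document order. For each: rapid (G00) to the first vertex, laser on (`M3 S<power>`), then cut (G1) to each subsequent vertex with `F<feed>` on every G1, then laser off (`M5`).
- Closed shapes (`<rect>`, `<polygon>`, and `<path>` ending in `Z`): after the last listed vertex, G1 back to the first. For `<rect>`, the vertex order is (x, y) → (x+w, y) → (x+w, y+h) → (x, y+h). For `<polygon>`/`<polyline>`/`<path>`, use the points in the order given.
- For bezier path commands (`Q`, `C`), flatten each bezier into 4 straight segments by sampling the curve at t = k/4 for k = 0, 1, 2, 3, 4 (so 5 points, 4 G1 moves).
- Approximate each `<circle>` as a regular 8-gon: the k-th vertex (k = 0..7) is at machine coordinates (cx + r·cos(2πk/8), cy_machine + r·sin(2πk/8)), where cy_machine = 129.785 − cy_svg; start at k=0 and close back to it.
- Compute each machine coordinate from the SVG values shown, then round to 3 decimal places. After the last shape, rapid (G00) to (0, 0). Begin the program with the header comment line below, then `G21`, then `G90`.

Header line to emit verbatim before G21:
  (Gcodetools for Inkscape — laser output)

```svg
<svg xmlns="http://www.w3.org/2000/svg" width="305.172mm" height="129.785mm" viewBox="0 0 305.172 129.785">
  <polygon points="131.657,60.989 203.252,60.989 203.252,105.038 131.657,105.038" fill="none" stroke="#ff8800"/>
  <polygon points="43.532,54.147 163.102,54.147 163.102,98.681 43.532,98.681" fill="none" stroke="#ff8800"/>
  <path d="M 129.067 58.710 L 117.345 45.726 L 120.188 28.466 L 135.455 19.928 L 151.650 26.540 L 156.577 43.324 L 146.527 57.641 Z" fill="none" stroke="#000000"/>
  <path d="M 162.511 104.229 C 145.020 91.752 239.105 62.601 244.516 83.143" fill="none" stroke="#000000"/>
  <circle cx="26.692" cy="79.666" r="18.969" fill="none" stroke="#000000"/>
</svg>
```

1 u = 1 mm; y_m = 129.785 − y.

[1] `<polygon>` rectangle, #ff8800→engrave S346 F2745: (131.657,68.796) → (203.252,68.796) → (203.252,24.747) → (131.657,24.747) → (131.657,68.796) (closed)

[2] `<polygon>` rectangle, #ff8800→engrave S346 F2745: (43.532,75.638) → (163.102,75.638) → (163.102,31.104) → (43.532,31.104) → (43.532,75.638) (closed)

[3] `<path>` regular polygon, #000000→cut S928 F932: (129.067,71.075) → (117.345,84.059) → (120.188,101.319) → (135.455,109.857) → (151.650,103.245) → (156.577,86.461) → (146.527,72.144) → (129.067,71.075) (closed)

[4] `<path>` cubic bezier, #000000→cut S928 F932: (162.511,25.556) → (167.184,37.003) → (194.925,48.481) → (226.960,53.768) → (244.516,46.642)

[5] `<circle>` circle, #000000→cut S928 F932: (45.661,50.119) → (40.105,63.532) → (26.692,69.088) → (13.279,63.532) → (7.723,50.119) → (13.279,36.706) → (26.692,31.150) → (40.105,36.706) → (45.661,50.119) (closed)

(Gcodetools for Inkscape — laser output)
G21
G90
G00 X131.657 Y68.796
M3 S346
G1 X203.252 Y68.796 F2745
G1 X203.252 Y24.747 F2745
G1 X131.657 Y24.747 F2745
G1 X131.657 Y68.796 F2745
M5
G00 X43.532 Y75.638
M3 S346
G1 X163.102 Y75.638 F2745
G1 X163.102 Y31.104 F2745
G1 X43.532 Y31.104 F2745
G1 X43.532 Y75.638 F2745
M5
G00 X129.067 Y71.075
M3 S928
G1 X117.345 Y84.059 F932
G1 X120.188 Y101.319 F932
G1 X135.455 Y109.857 F932
G1 X151.650 Y103.245 F932
G1 X156.577 Y86.461 F932
G1 X146.527 Y72.144 F932
G1 X129.067 Y71.075 F932
M5
G00 X162.511 Y25.556
M3 S928
G1 X167.184 Y37.003 F932
G1 X194.925 Y48.481 F932
G1 X226.960 Y53.768 F932
G1 X244.516 Y46.642 F932
M5
G00 X45.661 Y50.119
M3 S928
G1 X40.105 Y63.532 F932
G1 X26.692 Y69.088 F932
G1 X13.279 Y63.532 F932
G1 X7.723 Y50.119 F932
G1 X13.279 Y36.706 F932
G1 X26.692 Y31.150 F932
G1 X40.105 Y36.706 F932
G1 X45.661 Y50.119 F932
M5
G00 X0.000 Y0.000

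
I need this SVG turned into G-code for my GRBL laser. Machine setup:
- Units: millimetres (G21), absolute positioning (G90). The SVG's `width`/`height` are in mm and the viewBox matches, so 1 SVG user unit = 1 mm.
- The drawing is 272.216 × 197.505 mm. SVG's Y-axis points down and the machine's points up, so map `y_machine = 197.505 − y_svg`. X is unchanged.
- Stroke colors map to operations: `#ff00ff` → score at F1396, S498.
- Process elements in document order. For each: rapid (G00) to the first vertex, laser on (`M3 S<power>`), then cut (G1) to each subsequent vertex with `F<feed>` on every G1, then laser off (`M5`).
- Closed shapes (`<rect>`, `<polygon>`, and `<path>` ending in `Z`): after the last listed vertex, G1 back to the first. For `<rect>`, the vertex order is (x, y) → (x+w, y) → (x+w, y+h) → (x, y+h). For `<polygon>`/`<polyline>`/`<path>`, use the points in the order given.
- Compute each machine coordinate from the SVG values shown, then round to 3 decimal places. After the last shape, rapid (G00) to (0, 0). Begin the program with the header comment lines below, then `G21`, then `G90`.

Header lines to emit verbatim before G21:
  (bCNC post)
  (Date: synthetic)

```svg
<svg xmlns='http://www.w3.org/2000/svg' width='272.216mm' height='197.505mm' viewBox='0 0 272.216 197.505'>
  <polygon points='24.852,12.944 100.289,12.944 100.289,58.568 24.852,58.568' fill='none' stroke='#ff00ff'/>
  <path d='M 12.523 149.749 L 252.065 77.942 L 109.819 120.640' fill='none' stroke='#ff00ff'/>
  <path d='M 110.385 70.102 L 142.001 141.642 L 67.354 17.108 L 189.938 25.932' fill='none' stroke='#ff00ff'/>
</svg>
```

(bCNC post)
(Date: synthetic)
G21
G90
G00 X24.852 Y184.561
M3 S498
G1 X100.289 Y184.561 F1396
G1 X100.289 Y138.937 F1396
G1 X24.852 Y138.937 F1396
G1 X24.852 Y184.561 F1396
M5
G00 X12.523 Y47.756
M3 S498
G1 X252.065 Y119.563 F1396
G1 X109.819 Y76.865 F1396
M5
G00 X110.385 Y127.403
M3 S498
G1 X142.001 Y55.863 F1396
G1 X67.354 Y180.397 F1396
G1 X189.938 Y171.573 F1396
M5
G00 X0.000 Y0.000

1 u = 1 mm; y_m = 197.505 − y.

[1] `<polygon>` rectangle, #ff00ff→score S498 F1396: (24.852,184.561) → (100.289,184.561) → (100.289,138.937) → (24.852,138.937) → (24.852,184.561) (closed)

[2] `<path>` open polyline, #ff00ff→score S498 F1396: (12.523,47.756) → (252.065,119.563) → (109.819,76.865)

[3] `<path>` open polyline, #ff00ff→score S498 F1396: (110.385,127.403) → (142.001,55.863) → (67.354,180.397) → (189.938,171.573)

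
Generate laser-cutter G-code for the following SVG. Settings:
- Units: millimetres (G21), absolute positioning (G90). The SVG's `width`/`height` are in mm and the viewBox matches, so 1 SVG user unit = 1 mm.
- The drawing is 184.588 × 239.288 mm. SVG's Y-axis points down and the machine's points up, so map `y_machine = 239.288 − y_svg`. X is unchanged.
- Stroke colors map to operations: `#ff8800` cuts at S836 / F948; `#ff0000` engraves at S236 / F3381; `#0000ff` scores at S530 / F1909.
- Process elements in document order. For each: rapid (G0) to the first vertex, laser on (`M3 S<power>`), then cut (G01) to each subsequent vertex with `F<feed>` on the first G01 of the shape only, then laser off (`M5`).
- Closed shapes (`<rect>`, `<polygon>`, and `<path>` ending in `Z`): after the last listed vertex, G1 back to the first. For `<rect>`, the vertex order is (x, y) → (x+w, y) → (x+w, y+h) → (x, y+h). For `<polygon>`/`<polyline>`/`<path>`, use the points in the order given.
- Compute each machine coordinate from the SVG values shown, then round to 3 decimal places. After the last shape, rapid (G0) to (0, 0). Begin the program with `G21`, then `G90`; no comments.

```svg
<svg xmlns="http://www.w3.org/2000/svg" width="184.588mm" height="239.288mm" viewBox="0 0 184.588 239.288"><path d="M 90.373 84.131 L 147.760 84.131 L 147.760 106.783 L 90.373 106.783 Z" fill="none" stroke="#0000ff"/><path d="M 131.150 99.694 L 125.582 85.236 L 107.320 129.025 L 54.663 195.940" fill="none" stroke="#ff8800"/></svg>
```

Since the viewBox matches the mm dimensions, user units are millimetres directly. The only transform is the Y-flip y_m = 239.288 − y_svg.

Shape 1 is a rectangle drawn with `<path>`. Its stroke #0000ff means score at S530, F1909. After flipping Y the toolpath is (90.373,155.157) → (147.760,155.157) → (147.760,132.505) → (90.373,132.505) → (90.373,155.157), returning to the start.

Shape 2 is a open polyline drawn with `<path>`. Its stroke #ff8800 means cut at S836, F948. After flipping Y the toolpath is (131.150,139.594) → (125.582,154.052) → (107.320,110.263) → (54.663,43.348).

G21
G90
G0 X90.373 Y155.157
M3 S530
G01 X147.760 Y155.157 F1909
G01 X147.760 Y132.505
G01 X90.373 Y132.505
G01 X90.373 Y155.157
M5
G0 X131.150 Y139.594
M3 S836
G01 X125.582 Y154.052 F948
G01 X107.320 Y110.263
G01 X54.663 Y43.348
M5
G0 X0.000 Y0.000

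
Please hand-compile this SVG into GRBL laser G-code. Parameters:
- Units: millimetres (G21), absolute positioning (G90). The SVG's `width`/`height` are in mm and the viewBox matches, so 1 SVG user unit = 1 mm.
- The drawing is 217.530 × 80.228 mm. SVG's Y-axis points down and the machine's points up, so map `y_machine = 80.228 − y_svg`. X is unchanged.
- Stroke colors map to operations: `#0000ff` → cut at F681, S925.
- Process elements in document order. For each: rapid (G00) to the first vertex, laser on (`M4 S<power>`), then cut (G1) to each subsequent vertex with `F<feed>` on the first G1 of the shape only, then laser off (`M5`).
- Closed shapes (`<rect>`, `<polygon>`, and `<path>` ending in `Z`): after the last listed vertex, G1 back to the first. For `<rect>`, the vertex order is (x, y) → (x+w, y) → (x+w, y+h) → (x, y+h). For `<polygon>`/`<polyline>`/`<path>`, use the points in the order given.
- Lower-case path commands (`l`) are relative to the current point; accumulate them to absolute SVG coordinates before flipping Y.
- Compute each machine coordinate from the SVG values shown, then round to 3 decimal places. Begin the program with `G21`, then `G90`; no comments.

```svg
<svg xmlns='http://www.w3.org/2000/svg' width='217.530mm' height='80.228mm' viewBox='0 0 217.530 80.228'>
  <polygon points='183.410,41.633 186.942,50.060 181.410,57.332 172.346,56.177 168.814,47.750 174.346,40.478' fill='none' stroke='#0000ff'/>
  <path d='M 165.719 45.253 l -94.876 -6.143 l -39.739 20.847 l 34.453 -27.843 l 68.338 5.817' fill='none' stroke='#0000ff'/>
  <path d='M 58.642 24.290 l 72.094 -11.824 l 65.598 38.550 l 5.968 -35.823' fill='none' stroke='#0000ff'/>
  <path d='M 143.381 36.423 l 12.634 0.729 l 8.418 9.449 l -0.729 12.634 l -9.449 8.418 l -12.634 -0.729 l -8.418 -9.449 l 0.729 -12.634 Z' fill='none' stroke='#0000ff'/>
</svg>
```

G21
G90
G00 X183.410 Y38.595
M4 S925
G1 X186.942 Y30.168 F681
G1 X181.410 Y22.896
G1 X172.346 Y24.051
G1 X168.814 Y32.478
G1 X174.346 Y39.750
G1 X183.410 Y38.595
M5
G00 X165.719 Y34.975
M4 S925
G1 X70.843 Y41.118 F681
G1 X31.104 Y20.271
G1 X65.557 Y48.114
G1 X133.895 Y42.297
M5
G00 X58.642 Y55.938
M4 S925
G1 X130.736 Y67.762 F681
G1 X196.334 Y29.212
G1 X202.302 Y65.035
M5
G00 X143.381 Y43.805
M4 S925
G1 X156.015 Y43.076 F681
G1 X164.433 Y33.627
G1 X163.704 Y20.993
G1 X154.255 Y12.575
G1 X141.621 Y13.304
G1 X133.203 Y22.753
G1 X133.932 Y35.387
G1 X143.381 Y43.805
M5

Since the viewBox matches the mm dimensions, user units are millimetres directly. The only transform is the Y-flip y_m = 80.228 − y_svg.

Shape 1 is a regular polygon drawn with `<polygon>`. Its stroke #0000ff means cut at S925, F681. After flipping Y the toolpath is (183.410,38.595) → (186.942,30.168) → (181.410,22.896) → (172.346,24.051) → (168.814,32.478) → (174.346,39.750) → (183.410,38.595), returning to the start.

Shape 2 is a open polyline drawn with `<path>`. Its stroke #0000ff means cut at S925, F681. After flipping Y the toolpath is (165.719,34.975) → (70.843,41.118) → (31.104,20.271) → (65.557,48.114) → (133.895,42.297).

Shape 3 is a open polyline drawn with `<path>`. Its stroke #0000ff means cut at S925, F681. After flipping Y the toolpath is (58.642,55.938) → (130.736,67.762) → (196.334,29.212) → (202.302,65.035).

Shape 4 is a regular polygon drawn with `<path>`. Its stroke #0000ff means cut at S925, F681. After flipping Y the toolpath is (143.381,43.805) → (156.015,43.076) → (164.433,33.627) → (163.704,20.993) → (154.255,12.575) → (141.621,13.304) → (133.203,22.753) → (133.932,35.387) → (143.381,43.805), returning to the start.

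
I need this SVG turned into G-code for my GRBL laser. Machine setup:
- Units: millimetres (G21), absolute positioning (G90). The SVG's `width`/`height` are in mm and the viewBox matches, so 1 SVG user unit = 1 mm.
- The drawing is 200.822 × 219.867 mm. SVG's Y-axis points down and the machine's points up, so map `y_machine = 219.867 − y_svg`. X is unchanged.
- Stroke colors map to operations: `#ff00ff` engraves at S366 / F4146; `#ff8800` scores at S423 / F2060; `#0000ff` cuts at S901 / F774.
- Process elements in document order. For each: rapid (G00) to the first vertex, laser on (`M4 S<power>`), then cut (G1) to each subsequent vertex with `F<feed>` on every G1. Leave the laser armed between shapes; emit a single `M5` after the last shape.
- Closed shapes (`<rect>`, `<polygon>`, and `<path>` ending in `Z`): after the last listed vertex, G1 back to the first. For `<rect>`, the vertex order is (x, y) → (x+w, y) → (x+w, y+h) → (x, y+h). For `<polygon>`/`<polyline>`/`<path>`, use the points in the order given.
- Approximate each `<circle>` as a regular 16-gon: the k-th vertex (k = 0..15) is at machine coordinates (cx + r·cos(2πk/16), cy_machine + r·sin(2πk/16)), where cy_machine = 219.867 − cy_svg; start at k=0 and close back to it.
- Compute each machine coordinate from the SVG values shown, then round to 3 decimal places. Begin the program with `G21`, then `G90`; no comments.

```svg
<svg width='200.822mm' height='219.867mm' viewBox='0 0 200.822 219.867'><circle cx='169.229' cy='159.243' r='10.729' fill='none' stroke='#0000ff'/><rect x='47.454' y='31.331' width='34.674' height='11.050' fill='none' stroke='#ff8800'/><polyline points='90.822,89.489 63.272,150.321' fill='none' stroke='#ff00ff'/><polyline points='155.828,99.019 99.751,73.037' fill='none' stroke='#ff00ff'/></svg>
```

G21
G90
G00 X179.958 Y60.624
M4 S901
G1 X179.141 Y64.730 F774
G1 X176.816 Y68.211 F774
G1 X173.335 Y70.536 F774
G1 X169.229 Y71.353 F774
G1 X165.123 Y70.536 F774
G1 X161.642 Y68.211 F774
G1 X159.317 Y64.730 F774
G1 X158.500 Y60.624 F774
G1 X159.317 Y56.518 F774
G1 X161.642 Y53.037 F774
G1 X165.123 Y50.712 F774
G1 X169.229 Y49.895 F774
G1 X173.335 Y50.712 F774
G1 X176.816 Y53.037 F774
G1 X179.141 Y56.518 F774
G1 X179.958 Y60.624 F774
G00 X47.454 Y188.536
M4 S423
G1 X82.128 Y188.536 F2060
G1 X82.128 Y177.486 F2060
G1 X47.454 Y177.486 F2060
G1 X47.454 Y188.536 F2060
G00 X90.822 Y130.378
M4 S366
G1 X63.272 Y69.546 F4146
G00 X155.828 Y120.848
M4 S366
G1 X99.751 Y146.830 F4146
M5

viewBox `0 0 200.822 219.867` with mm width/height → 1 unit = 1 mm. Flip: y_m = 219.867 − y_svg.

**Shape 1** — `<circle>` circle, stroke `#0000ff` → cut (S901, F774). Machine vertices: (179.958,60.624) → (179.141,64.730) → (176.816,68.211) → (173.335,70.536) → (169.229,71.353) → (165.123,70.536) → (161.642,68.211) → (159.317,64.730) → (158.500,60.624) → (159.317,56.518) → (161.642,53.037) → (165.123,50.712) → (169.229,49.895) → (173.335,50.712) → (176.816,53.037) → (179.141,56.518) → (179.958,60.624). Closed: final G1 returns to the first vertex.

**Shape 2** — `<rect>` rectangle, stroke `#ff8800` → score (S423, F2060). Machine vertices: (47.454,188.536) → (82.128,188.536) → (82.128,177.486) → (47.454,177.486) → (47.454,188.536). Closed: final G1 returns to the first vertex.

**Shape 3** — `<polyline>` line segment, stroke `#ff00ff` → engrave (S366, F4146). Machine vertices: (90.822,130.378) → (63.272,69.546). Open path.

**Shape 4** — `<polyline>` line segment, stroke `#ff00ff` → engrave (S366, F4146). Machine vertices: (155.828,120.848) → (99.751,146.830). Open path.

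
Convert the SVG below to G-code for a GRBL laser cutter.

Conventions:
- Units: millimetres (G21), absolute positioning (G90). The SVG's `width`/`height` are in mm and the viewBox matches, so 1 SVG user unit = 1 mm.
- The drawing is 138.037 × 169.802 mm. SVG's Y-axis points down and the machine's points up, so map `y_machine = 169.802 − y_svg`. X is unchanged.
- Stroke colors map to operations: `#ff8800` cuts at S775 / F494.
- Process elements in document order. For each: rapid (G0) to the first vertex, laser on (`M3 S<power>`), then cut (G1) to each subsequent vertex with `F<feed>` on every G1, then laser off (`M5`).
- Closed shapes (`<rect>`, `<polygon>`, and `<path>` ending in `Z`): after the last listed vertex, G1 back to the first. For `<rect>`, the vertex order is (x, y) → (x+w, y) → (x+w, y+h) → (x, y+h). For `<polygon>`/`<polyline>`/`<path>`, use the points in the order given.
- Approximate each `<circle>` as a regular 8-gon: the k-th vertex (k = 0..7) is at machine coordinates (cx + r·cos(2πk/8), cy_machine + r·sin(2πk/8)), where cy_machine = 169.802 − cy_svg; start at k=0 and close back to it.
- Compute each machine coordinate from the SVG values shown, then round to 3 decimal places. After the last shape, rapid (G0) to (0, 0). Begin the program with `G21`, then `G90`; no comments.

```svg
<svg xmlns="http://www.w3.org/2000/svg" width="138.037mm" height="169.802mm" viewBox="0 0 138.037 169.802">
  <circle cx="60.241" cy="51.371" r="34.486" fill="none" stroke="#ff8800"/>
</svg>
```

1 u = 1 mm; y_m = 169.802 − y.

[1] `<circle>` circle, #ff8800→cut S775 F494: (94.727,118.431) → (84.626,142.816) → (60.241,152.917) → (35.856,142.816) → (25.755,118.431) → (35.856,94.046) → (60.241,83.945) → (84.626,94.046) → (94.727,118.431) (closed)

G21
G90
G0 X94.727 Y118.431
M3 S775
G1 X84.626 Y142.816 F494
G1 X60.241 Y152.917 F494
G1 X35.856 Y142.816 F494
G1 X25.755 Y118.431 F494
G1 X35.856 Y94.046 F494
G1 X60.241 Y83.945 F494
G1 X84.626 Y94.046 F494
G1 X94.727 Y118.431 F494
M5
G0 X0.000 Y0.000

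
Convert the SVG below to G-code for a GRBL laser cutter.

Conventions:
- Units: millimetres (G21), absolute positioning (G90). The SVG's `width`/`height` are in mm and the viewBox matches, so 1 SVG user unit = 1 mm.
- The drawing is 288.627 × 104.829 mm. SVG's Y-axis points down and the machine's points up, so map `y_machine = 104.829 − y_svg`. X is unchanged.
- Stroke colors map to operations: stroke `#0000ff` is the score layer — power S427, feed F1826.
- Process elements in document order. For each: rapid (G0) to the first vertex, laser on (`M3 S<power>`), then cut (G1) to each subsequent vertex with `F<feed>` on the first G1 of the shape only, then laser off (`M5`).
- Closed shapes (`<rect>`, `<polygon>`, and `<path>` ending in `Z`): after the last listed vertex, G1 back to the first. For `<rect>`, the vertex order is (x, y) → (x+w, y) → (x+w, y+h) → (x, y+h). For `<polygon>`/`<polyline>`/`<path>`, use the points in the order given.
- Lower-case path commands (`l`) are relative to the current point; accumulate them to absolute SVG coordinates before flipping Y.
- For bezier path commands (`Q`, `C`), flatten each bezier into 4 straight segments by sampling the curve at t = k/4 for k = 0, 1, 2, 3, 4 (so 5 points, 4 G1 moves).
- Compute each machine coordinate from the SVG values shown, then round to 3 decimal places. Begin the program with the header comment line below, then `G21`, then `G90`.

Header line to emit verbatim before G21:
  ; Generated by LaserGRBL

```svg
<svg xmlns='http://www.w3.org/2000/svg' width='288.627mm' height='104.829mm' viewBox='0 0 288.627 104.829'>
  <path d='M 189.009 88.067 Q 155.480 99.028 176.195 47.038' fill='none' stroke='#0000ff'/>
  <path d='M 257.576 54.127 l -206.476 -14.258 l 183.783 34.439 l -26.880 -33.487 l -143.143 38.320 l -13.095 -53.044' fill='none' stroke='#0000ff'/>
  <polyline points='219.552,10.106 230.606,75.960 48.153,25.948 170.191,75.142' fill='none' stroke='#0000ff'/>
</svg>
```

Since the viewBox matches the mm dimensions, user units are millimetres directly. The only transform is the Y-flip y_m = 104.829 − y_svg.

Shape 1 is a quadratic bezier drawn with `<path>`. Its stroke #0000ff means score at S427, F1826. After flipping Y the toolpath is (189.009,16.762) → (175.635,15.216) → (169.041,21.539) → (169.228,35.730) → (176.195,57.791).

Shape 2 is a open polyline drawn with `<path>`. Its stroke #0000ff means score at S427, F1826. After flipping Y the toolpath is (257.576,50.702) → (51.100,64.960) → (234.883,30.521) → (208.003,64.008) → (64.860,25.688) → (51.765,78.732).

Shape 3 is a open polyline drawn with `<polyline>`. Its stroke #0000ff means score at S427, F1826. After flipping Y the toolpath is (219.552,94.723) → (230.606,28.869) → (48.153,78.881) → (170.191,29.687).

; Generated by LaserGRBL
G21
G90
G0 X189.009 Y16.762
M3 S427
G1 X175.635 Y15.216 F1826
G1 X169.041 Y21.539
G1 X169.228 Y35.730
G1 X176.195 Y57.791
M5
G0 X257.576 Y50.702
M3 S427
G1 X51.100 Y64.960 F1826
G1 X234.883 Y30.521
G1 X208.003 Y64.008
G1 X64.860 Y25.688
G1 X51.765 Y78.732
M5
G0 X219.552 Y94.723
M3 S427
G1 X230.606 Y28.869 F1826
G1 X48.153 Y78.881
G1 X170.191 Y29.687
M5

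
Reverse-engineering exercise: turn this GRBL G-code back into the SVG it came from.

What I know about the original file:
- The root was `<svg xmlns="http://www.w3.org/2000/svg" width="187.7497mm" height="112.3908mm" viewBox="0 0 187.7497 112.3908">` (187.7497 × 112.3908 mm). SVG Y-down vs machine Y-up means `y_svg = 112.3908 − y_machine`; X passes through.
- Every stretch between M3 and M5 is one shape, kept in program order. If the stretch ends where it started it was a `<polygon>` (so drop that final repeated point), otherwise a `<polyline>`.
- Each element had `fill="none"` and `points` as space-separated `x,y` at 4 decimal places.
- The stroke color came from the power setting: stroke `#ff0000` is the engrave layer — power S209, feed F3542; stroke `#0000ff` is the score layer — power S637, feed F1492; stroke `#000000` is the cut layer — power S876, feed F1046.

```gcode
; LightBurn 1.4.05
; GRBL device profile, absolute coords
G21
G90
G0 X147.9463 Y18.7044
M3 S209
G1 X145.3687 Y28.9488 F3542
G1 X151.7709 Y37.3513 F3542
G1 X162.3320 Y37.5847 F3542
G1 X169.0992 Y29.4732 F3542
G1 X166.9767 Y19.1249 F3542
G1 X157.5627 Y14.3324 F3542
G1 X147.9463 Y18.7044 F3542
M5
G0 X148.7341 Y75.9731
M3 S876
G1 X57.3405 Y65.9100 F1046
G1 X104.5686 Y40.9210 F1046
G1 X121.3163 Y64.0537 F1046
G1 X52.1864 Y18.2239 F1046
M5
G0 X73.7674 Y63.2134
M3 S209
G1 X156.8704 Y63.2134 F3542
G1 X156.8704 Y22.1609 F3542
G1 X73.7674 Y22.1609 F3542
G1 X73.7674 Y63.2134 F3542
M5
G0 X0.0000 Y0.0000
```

y_svg = 112.3908 − y_m.

[1] S209→`#ff0000` (engrave); closed run; points: 147.9463,93.6864 145.3687,83.4420 151.7709,75.0395 162.3320,74.8061 169.0992,82.9176 166.9767,93.2659 157.5627,98.0584

[2] S876→`#000000` (cut); open run; points: 148.7341,36.4177 57.3405,46.4808 104.5686,71.4698 121.3163,48.3371 52.1864,94.1669

[3] S209→`#ff0000` (engrave); closed run; points: 73.7674,49.1774 156.8704,49.1774 156.8704,90.2299 73.7674,90.2299

<svg xmlns="http://www.w3.org/2000/svg" width="187.7497mm" height="112.3908mm" viewBox="0 0 187.7497 112.3908">
  <polygon points="147.9463,93.6864 145.3687,83.4420 151.7709,75.0395 162.3320,74.8061 169.0992,82.9176 166.9767,93.2659 157.5627,98.0584" fill="none" stroke="#ff0000"/>
  <polyline points="148.7341,36.4177 57.3405,46.4808 104.5686,71.4698 121.3163,48.3371 52.1864,94.1669" fill="none" stroke="#000000"/>
  <polygon points="73.7674,49.1774 156.8704,49.1774 156.8704,90.2299 73.7674,90.2299" fill="none" stroke="#ff0000"/>
</svg>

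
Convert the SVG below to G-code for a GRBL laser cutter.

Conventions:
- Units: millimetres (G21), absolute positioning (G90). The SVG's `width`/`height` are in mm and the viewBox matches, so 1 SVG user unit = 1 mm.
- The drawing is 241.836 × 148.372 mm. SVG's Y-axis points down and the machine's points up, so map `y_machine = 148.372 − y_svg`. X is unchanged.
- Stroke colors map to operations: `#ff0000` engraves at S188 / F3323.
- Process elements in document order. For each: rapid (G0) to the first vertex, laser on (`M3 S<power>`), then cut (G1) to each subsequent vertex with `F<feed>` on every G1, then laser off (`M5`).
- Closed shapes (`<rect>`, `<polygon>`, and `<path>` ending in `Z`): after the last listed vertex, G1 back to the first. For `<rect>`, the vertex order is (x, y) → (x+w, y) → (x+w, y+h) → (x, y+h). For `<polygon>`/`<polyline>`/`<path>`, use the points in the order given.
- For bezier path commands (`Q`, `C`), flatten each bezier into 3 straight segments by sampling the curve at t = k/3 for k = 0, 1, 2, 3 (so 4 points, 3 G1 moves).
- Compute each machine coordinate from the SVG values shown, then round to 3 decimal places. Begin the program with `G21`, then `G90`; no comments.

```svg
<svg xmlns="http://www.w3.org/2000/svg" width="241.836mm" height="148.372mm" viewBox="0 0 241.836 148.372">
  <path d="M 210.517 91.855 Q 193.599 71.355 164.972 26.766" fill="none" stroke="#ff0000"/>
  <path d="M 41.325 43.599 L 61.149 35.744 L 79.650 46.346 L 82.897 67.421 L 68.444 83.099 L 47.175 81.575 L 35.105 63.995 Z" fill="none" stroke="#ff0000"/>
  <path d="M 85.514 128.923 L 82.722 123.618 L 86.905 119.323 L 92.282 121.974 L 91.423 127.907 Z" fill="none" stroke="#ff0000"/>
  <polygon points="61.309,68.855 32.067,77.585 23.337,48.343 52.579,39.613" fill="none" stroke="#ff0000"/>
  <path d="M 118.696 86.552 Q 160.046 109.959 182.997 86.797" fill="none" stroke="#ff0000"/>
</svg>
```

Since the viewBox matches the mm dimensions, user units are millimetres directly. The only transform is the Y-flip y_m = 148.372 − y_svg.

Shape 1 is a quadratic bezier drawn with `<path>`. Its stroke #ff0000 means engrave at S188, F3323. After flipping Y the toolpath is (210.517,56.517) → (197.937,72.860) → (182.756,94.557) → (164.972,121.606).

Shape 2 is a regular polygon drawn with `<path>`. Its stroke #ff0000 means engrave at S188, F3323. After flipping Y the toolpath is (41.325,104.773) → (61.149,112.628) → (79.650,102.026) → (82.897,80.951) → (68.444,65.273) → (47.175,66.797) → (35.105,84.377) → (41.325,104.773), returning to the start.

Shape 3 is a regular polygon drawn with `<path>`. Its stroke #ff0000 means engrave at S188, F3323. After flipping Y the toolpath is (85.514,19.449) → (82.722,24.754) → (86.905,29.049) → (92.282,26.398) → (91.423,20.465) → (85.514,19.449), returning to the start.

Shape 4 is a regular polygon drawn with `<polygon>`. Its stroke #ff0000 means engrave at S188, F3323. After flipping Y the toolpath is (61.309,79.517) → (32.067,70.787) → (23.337,100.029) → (52.579,108.759) → (61.309,79.517), returning to the start.

Shape 5 is a quadratic bezier drawn with `<path>`. Its stroke #ff0000 means engrave at S188, F3323. After flipping Y the toolpath is (118.696,61.820) → (144.218,51.390) → (165.652,51.308) → (182.997,61.575).

G21
G90
G0 X210.517 Y56.517
M3 S188
G1 X197.937 Y72.860 F3323
G1 X182.756 Y94.557 F3323
G1 X164.972 Y121.606 F3323
M5
G0 X41.325 Y104.773
M3 S188
G1 X61.149 Y112.628 F3323
G1 X79.650 Y102.026 F3323
G1 X82.897 Y80.951 F3323
G1 X68.444 Y65.273 F3323
G1 X47.175 Y66.797 F3323
G1 X35.105 Y84.377 F3323
G1 X41.325 Y104.773 F3323
M5
G0 X85.514 Y19.449
M3 S188
G1 X82.722 Y24.754 F3323
G1 X86.905 Y29.049 F3323
G1 X92.282 Y26.398 F3323
G1 X91.423 Y20.465 F3323
G1 X85.514 Y19.449 F3323
M5
G0 X61.309 Y79.517
M3 S188
G1 X32.067 Y70.787 F3323
G1 X23.337 Y100.029 F3323
G1 X52.579 Y108.759 F3323
G1 X61.309 Y79.517 F3323
M5
G0 X118.696 Y61.820
M3 S188
G1 X144.218 Y51.390 F3323
G1 X165.652 Y51.308 F3323
G1 X182.997 Y61.575 F3323
M5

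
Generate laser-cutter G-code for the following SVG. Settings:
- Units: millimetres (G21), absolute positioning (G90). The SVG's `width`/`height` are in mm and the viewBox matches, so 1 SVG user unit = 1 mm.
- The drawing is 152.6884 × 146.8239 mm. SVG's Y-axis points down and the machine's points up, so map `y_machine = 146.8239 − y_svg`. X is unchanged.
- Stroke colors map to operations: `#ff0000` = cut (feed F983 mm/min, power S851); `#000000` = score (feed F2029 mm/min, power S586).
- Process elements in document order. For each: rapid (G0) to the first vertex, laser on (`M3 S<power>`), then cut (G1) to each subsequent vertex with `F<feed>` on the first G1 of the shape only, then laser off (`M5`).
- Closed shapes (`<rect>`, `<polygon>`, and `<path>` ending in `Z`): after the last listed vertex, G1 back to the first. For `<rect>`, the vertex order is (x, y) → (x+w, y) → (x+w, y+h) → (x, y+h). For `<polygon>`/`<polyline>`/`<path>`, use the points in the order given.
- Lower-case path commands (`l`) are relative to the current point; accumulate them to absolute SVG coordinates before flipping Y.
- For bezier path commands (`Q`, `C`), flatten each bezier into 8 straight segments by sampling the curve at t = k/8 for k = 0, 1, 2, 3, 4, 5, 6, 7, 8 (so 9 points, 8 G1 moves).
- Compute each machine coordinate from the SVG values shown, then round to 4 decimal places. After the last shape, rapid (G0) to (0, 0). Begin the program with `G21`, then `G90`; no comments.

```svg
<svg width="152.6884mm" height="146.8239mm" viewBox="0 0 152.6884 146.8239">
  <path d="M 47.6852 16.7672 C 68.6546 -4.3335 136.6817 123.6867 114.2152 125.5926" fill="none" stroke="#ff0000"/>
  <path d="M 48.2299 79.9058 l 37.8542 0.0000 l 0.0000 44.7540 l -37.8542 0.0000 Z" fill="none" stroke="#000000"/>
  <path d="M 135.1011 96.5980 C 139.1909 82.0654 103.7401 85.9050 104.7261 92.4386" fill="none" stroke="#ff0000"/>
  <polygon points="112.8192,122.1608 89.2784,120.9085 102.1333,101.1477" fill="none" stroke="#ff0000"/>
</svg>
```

G21
G90
G0 X47.6852 Y130.0567
M3 S851
G1 X57.4859 Y131.5170 F983
G1 X70.0863 Y122.2226
G1 X83.8746 Y105.3990
G1 X97.2387 Y84.2715
G1 X108.5667 Y62.0656
G1 X116.2468 Y42.0066
G1 X118.6669 Y27.3201
G1 X114.2152 Y21.2313
M5
G0 X48.2299 Y66.9181
M3 S586
G1 X86.0841 Y66.9181 F2029
G1 X86.0841 Y22.1641
G1 X48.2299 Y22.1641
G1 X48.2299 Y66.9181
M5
G0 X135.1011 Y50.2259
M3 S851
G1 X134.9297 Y54.8450 F983
G1 X131.9417 Y57.9255
G1 X127.0276 Y59.6511
G1 X121.0775 Y60.2054
G1 X114.9820 Y59.7723
G1 X109.6314 Y58.5354
G1 X105.9159 Y56.6785
G1 X104.7261 Y54.3853
M5
G0 X112.8192 Y24.6631
M3 S851
G1 X89.2784 Y25.9154 F983
G1 X102.1333 Y45.6762
G1 X112.8192 Y24.6631
M5
G0 X0.0000 Y0.0000

Since the viewBox matches the mm dimensions, user units are millimetres directly. The only transform is the Y-flip y_m = 146.8239 − y_svg.

Shape 1 is a cubic bezier drawn with `<path>`. Its stroke #ff0000 means cut at S851, F983. After flipping Y the toolpath is (47.6852,130.0567) → (57.4859,131.5170) → (70.0863,122.2226) → (83.8746,105.3990) → (97.2387,84.2715) → (108.5667,62.0656) → (116.2468,42.0066) → (118.6669,27.3201) → (114.2152,21.2313).

Shape 2 is a rectangle drawn with `<path>`. Its stroke #000000 means score at S586, F2029. After flipping Y the toolpath is (48.2299,66.9181) → (86.0841,66.9181) → (86.0841,22.1641) → (48.2299,22.1641) → (48.2299,66.9181), returning to the start.

Shape 3 is a cubic bezier drawn with `<path>`. Its stroke #ff0000 means cut at S851, F983. After flipping Y the toolpath is (135.1011,50.2259) → (134.9297,54.8450) → (131.9417,57.9255) → (127.0276,59.6511) → (121.0775,60.2054) → (114.9820,59.7723) → (109.6314,58.5354) → (105.9159,56.6785) → (104.7261,54.3853).

Shape 4 is a regular polygon drawn with `<polygon>`. Its stroke #ff0000 means cut at S851, F983. After flipping Y the toolpath is (112.8192,24.6631) → (89.2784,25.9154) → (102.1333,45.6762) → (112.8192,24.6631), returning to the start.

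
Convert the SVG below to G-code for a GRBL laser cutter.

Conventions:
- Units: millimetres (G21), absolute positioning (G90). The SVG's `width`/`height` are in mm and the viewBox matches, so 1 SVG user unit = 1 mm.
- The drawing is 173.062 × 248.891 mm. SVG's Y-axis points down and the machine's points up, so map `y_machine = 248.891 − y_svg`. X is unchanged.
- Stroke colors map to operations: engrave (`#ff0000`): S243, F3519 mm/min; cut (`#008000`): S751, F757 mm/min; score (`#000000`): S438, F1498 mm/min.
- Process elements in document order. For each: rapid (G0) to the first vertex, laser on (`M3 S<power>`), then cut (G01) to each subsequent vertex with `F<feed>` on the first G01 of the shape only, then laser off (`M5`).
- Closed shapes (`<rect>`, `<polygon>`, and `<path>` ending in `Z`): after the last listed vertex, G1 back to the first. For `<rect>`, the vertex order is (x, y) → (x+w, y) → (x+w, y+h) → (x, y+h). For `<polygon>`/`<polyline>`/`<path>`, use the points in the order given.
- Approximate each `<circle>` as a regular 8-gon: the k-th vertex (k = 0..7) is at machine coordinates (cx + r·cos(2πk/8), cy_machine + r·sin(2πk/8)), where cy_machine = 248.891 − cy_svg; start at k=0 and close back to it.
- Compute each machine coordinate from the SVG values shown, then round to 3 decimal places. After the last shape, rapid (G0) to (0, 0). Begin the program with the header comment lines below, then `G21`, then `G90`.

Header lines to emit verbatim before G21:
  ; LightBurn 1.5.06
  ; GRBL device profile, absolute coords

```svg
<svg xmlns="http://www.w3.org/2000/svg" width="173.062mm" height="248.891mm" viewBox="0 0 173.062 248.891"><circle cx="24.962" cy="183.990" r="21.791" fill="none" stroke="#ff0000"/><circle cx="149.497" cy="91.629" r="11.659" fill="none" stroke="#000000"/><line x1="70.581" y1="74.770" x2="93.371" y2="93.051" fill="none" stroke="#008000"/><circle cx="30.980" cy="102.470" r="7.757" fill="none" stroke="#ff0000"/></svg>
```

; LightBurn 1.5.06
; GRBL device profile, absolute coords
G21
G90
G0 X46.753 Y64.901
M3 S243
G01 X40.371 Y80.310 F3519
G01 X24.962 Y86.692
G01 X9.553 Y80.310
G01 X3.171 Y64.901
G01 X9.553 Y49.492
G01 X24.962 Y43.110
G01 X40.371 Y49.492
G01 X46.753 Y64.901
M5
G0 X161.156 Y157.262
M3 S438
G01 X157.741 Y165.506 F1498
G01 X149.497 Y168.921
G01 X141.253 Y165.506
G01 X137.838 Y157.262
G01 X141.253 Y149.018
G01 X149.497 Y145.603
G01 X157.741 Y149.018
G01 X161.156 Y157.262
M5
G0 X70.581 Y174.121
M3 S751
G01 X93.371 Y155.840 F757
M5
G0 X38.737 Y146.421
M3 S243
G01 X36.465 Y151.906 F3519
G01 X30.980 Y154.178
G01 X25.495 Y151.906
G01 X23.223 Y146.421
G01 X25.495 Y140.936
G01 X30.980 Y138.664
G01 X36.465 Y140.936
G01 X38.737 Y146.421
M5
G0 X0.000 Y0.000

viewBox `0 0 173.062 248.891` with mm width/height → 1 unit = 1 mm. Flip: y_m = 248.891 − y_svg.

**Shape 1** — `<circle>` circle, stroke `#ff0000` → engrave (S243, F3519). Machine vertices: (46.753,64.901) → (40.371,80.310) → (24.962,86.692) → (9.553,80.310) → (3.171,64.901) → (9.553,49.492) → (24.962,43.110) → (40.371,49.492) → (46.753,64.901). Closed: final G1 returns to the first vertex.

**Shape 2** — `<circle>` circle, stroke `#000000` → score (S438, F1498). Machine vertices: (161.156,157.262) → (157.741,165.506) → (149.497,168.921) → (141.253,165.506) → (137.838,157.262) → (141.253,149.018) → (149.497,145.603) → (157.741,149.018) → (161.156,157.262). Closed: final G1 returns to the first vertex.

**Shape 3** — `<line>` line segment, stroke `#008000` → cut (S751, F757). Machine vertices: (70.581,174.121) → (93.371,155.840). Open path.

**Shape 4** — `<circle>` circle, stroke `#ff0000` → engrave (S243, F3519). Machine vertices: (38.737,146.421) → (36.465,151.906) → (30.980,154.178) → (25.495,151.906) → (23.223,146.421) → (25.495,140.936) → (30.980,138.664) → (36.465,140.936) → (38.737,146.421). Closed: final G1 returns to the first vertex.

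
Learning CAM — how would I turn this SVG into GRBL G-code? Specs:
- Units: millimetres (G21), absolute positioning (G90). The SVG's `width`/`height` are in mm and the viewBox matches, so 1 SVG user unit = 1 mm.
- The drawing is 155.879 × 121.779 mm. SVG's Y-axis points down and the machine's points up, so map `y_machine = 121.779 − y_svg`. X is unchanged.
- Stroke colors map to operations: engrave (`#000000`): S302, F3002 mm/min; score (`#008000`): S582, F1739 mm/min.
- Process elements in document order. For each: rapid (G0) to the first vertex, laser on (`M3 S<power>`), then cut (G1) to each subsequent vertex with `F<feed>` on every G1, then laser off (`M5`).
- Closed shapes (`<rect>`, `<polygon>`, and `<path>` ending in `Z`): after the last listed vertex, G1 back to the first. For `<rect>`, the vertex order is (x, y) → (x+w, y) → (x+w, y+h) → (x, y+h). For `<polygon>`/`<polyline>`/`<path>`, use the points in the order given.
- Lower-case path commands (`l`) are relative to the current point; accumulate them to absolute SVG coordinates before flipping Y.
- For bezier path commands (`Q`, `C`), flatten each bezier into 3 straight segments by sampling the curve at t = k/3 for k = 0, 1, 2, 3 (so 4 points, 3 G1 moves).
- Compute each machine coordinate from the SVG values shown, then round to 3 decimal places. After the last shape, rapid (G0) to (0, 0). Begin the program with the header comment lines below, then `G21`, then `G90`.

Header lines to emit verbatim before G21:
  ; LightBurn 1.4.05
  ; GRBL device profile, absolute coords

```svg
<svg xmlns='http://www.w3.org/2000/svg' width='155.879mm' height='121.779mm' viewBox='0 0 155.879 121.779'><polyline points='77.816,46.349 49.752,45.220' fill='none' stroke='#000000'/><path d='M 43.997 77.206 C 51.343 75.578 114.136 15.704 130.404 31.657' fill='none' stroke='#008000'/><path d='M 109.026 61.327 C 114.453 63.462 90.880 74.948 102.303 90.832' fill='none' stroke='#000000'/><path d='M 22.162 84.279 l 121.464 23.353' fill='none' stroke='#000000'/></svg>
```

viewBox `0 0 155.879 121.779` with mm width/height → 1 unit = 1 mm. Flip: y_m = 121.779 − y_svg.

**Shape 1** — `<polyline>` line segment, stroke `#000000` → engrave (S302, F3002). Machine vertices: (77.816,75.430) → (49.752,76.559). Open path.

**Shape 2** — `<path>` cubic bezier, stroke `#008000` → score (S582, F1739). Control points (SVG): P0=(43.997,77.206), P1=(51.343,75.578), P2=(114.136,15.704), P3=(130.404,31.657); sampled at t=k/3. Machine vertices: (43.997,44.573) → (66.049,60.651) → (102.404,85.765) → (130.404,90.122). Open path.

**Shape 3** — `<path>` cubic bezier, stroke `#000000` → engrave (S302, F3002). Control points (SVG): P0=(109.026,61.327), P1=(114.453,63.462), P2=(90.880,74.948), P3=(102.303,90.832); sampled at t=k/3. Machine vertices: (109.026,60.452) → (107.157,55.383) → (100.175,45.182) → (102.303,30.947). Open path.

**Shape 4** — `<path>` line segment, stroke `#000000` → engrave (S302, F3002). Machine vertices: (22.162,37.500) → (143.626,14.147). Open path.

; LightBurn 1.4.05
; GRBL device profile, absolute coords
G21
G90
G0 X77.816 Y75.430
M3 S302
G1 X49.752 Y76.559 F3002
M5
G0 X43.997 Y44.573
M3 S582
G1 X66.049 Y60.651 F1739
G1 X102.404 Y85.765 F1739
G1 X130.404 Y90.122 F1739
M5
G0 X109.026 Y60.452
M3 S302
G1 X107.157 Y55.383 F3002
G1 X100.175 Y45.182 F3002
G1 X102.303 Y30.947 F3002
M5
G0 X22.162 Y37.500
M3 S302
G1 X143.626 Y14.147 F3002
M5
G0 X0.000 Y0.000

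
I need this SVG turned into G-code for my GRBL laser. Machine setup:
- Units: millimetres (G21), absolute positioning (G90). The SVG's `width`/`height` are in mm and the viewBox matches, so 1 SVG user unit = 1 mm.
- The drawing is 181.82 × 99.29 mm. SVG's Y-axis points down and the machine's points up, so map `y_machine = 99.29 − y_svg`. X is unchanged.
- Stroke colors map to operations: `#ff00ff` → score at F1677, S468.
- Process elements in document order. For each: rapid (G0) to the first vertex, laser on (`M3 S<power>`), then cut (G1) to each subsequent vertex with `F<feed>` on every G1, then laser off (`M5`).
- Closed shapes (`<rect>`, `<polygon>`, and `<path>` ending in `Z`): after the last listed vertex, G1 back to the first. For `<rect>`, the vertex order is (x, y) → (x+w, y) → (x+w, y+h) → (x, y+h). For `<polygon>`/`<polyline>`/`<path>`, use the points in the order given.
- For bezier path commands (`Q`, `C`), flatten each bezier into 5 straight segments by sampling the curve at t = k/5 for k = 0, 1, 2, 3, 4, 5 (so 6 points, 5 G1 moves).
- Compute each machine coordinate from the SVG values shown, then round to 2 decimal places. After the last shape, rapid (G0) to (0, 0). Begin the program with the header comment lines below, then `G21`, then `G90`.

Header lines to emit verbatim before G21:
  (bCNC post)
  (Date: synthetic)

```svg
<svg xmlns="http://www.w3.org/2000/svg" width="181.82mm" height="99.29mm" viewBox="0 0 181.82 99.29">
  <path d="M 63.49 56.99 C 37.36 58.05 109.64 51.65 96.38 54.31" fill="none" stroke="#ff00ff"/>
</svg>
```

viewBox `0 0 181.82 99.29` with mm width/height → 1 unit = 1 mm. Flip: y_m = 99.29 − y_svg.

**Shape 1** — `<path>` cubic bezier, stroke `#ff00ff` → score (S468, F1677). Control points (SVG): P0=(63.49,56.99), P1=(37.36,58.05), P2=(109.64,51.65), P3=(96.38,54.31); sampled at t=k/5. Machine vertices: (63.49,42.30) → (58.15,42.43) → (67.60,43.55) → (83.01,44.88) → (95.54,45.62) → (96.38,44.98). Open path.

(bCNC post)
(Date: synthetic)
G21
G90
G0 X63.49 Y42.30
M3 S468
G1 X58.15 Y42.43 F1677
G1 X67.60 Y43.55 F1677
G1 X83.01 Y44.88 F1677
G1 X95.54 Y45.62 F1677
G1 X96.38 Y44.98 F1677
M5
G0 X0.00 Y0.00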